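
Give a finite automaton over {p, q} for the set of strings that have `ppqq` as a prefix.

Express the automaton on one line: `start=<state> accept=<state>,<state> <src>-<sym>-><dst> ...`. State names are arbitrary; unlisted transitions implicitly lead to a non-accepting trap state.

Walk along `ppqq` while the input agrees: from S0 take `p` to S1, and so on. Any deviation drops to the rejecting sink S5. Once S4 is reached the prefix is confirmed and every continuation is accepted.
        p   q  
>  S0   S1  S5 
   S1   S2  S5 
   S2   S5  S3 
   S3   S5  S4 
 * S4   S4  S4 
   S5   S5  S5 
(> = start, * = accepting)

start=S0 accept=S4 S0-p->S1 S0-q->S5 S1-p->S2 S1-q->S5 S2-p->S5 S2-q->S3 S3-p->S5 S3-q->S4 S4-p->S4 S4-q->S4 S5-p->S5 S5-q->S5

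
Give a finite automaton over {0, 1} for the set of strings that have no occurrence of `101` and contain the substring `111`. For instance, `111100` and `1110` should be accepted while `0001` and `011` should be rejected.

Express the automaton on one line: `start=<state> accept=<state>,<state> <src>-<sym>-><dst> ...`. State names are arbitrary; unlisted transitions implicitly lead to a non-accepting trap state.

Build one automaton per condition and run them in lockstep. One (4 states) tracks partial matches of the forbidden pattern `101`; the other (4 states) tracks whether and how much of `111` has been seen. Each combined state is a pair, one component from each; accept when both components accept.
          0    1  
>  S0     S0   S1 
   S1     S2   S3 
   S2     S0   S4 
   S3     S2   S5 
   S4     S6   S7 
 * S5     S8   S5 
   S6     S6   S4 
   S7     S6   S9 
 * S8    S10   S9 
   S9     S9   S9 
 * S10   S10   S5 
(> = start, * = accepting)

start=S0 accept=S5,S8,S10 S0-0->S0 S0-1->S1 S1-0->S2 S1-1->S3 S2-0->S0 S2-1->S4 S3-0->S2 S3-1->S5 S4-0->S6 S4-1->S7 S5-0->S8 S5-1->S5 S6-0->S6 S6-1->S4 S7-0->S6 S7-1->S9 S8-0->S10 S8-1->S9 S9-0->S9 S9-1->S9 S10-0->S10 S10-1->S5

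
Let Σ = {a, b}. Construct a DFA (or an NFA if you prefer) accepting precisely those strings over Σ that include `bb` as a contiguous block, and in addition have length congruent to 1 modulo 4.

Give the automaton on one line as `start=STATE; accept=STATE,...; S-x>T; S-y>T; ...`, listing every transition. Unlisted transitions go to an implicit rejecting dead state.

Run two small machines in parallel and take their product. One (3 states) tracks whether and how much of `bb` has been seen; the other (4 states) tracks the input length modulo 4. Each combined state is a pair, one component from each; accept when both components accept.
With 12 states:
          a    b  
>  q0     q1   q2 
   q1     q3   q4 
   q2     q3   q5 
   q3     q6   q7 
   q4     q6   q8 
   q5     q8   q8 
   q6     q0   q9 
   q7     q0  q10 
   q8    q10  q10 
   q9     q1  q11 
   q10   q11  q11 
 * q11    q5   q5 
(> = start, * = accepting)

start=q0; accept=q11; q0-a>q1; q0-b>q2; q1-a>q3; q1-b>q4; q2-a>q3; q2-b>q5; q3-a>q6; q3-b>q7; q4-a>q6; q4-b>q8; q5-a>q8; q5-b>q8; q6-a>q0; q6-b>q9; q7-a>q0; q7-b>q10; q8-a>q10; q8-b>q10; q9-a>q1; q9-b>q11; q10-a>q11; q10-b>q11; q11-a>q5; q11-b>q5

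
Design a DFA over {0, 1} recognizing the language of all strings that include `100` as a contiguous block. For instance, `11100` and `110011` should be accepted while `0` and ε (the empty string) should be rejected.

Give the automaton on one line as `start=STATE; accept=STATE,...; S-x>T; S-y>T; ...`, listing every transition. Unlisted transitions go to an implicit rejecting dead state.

Track how much of `100` has been matched so far: state q0 is no progress, q3 is the absorbing accept state reached once `100` has occurred. Intermediate states record partial matches; on a mismatch, fall back to the longest reusable overlap.
With 4 states:
        0   1  
>  q0   q0  q1 
   q1   q2  q1 
   q2   q3  q1 
 * q3   q3  q3 
(> = start, * = accepting)

start=q0; accept=q3; q0-0>q0; q0-1>q1; q1-0>q2; q1-1>q1; q2-0>q3; q2-1>q1; q3-0>q3; q3-1>q3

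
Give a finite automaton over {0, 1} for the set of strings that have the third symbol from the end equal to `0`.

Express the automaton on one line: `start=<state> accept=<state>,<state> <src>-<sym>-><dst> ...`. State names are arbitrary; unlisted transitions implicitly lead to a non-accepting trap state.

A DFA must remember the last 3 symbols (since which symbol is third-to-last isn't known until the input ends). Use one state per possible window of the last ≤3 symbols; accept from those whose window starts with `0`.
With 15 states:
       0  1 
>  A   B  C 
   B   D  E 
   C   F  G 
   D   H  I 
   E   J  K 
   F   L  M 
   G   N  O 
 * H   H  I 
 * I   J  K 
 * J   L  M 
 * K   N  O 
   L   H  I 
   M   J  K 
   N   L  M 
   O   N  O 
(> = start, * = accepting)

start=A accept=H,I,J,K A-0->B A-1->C B-0->D B-1->E C-0->F C-1->G D-0->H D-1->I E-0->J E-1->K F-0->L F-1->M G-0->N G-1->O H-0->H H-1->I I-0->J I-1->K J-0->L J-1->M K-0->N K-1->O L-0->H L-1->I M-0->J M-1->K N-0->L N-1->M O-0->N O-1->O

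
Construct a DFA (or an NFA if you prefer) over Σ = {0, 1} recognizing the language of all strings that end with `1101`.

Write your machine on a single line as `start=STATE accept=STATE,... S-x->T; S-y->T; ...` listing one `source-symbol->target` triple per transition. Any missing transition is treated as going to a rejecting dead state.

start=s0; accept=s4; s0-0->s0; s0-1->s1; s1-0->s0; s1-1->s2; s2-0->s3; s2-1->s2; s3-0->s0; s3-1->s4; s4-0->s0; s4-1->s2

Remember how much of `1101` the current input suffix matches. State s0 means no match yet; s1 means the last symbol is `1`; s2 means the last 2 symbols are `11`; s3 means the last 3 symbols are `110`; s4 means the last 4 symbols are `1101`. Only s4 accepts. On a mismatch, fall back to the longest proper suffix that is still a prefix of `1101`.
5 states suffice.
        0   1  
>  s0   s0  s1 
   s1   s0  s2 
   s2   s3  s2 
   s3   s0  s4 
 * s4   s0  s2 
(> = start, * = accepting)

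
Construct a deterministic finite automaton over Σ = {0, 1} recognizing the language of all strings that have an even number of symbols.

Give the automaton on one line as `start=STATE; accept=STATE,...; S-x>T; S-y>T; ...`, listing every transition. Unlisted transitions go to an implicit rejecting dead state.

Count input length modulo 2: every symbol advances one step around the cycle q0 → q1 → q0. Accept at q0.
        0   1  
>* q0   q1  q1 
   q1   q0  q0 
(> = start, * = accepting)

start=q0; accept=q0; q0-0>q1; q0-1>q1; q1-0>q0; q1-1>q0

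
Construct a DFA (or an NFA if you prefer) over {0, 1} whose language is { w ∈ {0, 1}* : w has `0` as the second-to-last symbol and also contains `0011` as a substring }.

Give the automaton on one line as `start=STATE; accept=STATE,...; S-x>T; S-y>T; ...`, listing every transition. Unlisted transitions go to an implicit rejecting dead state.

start=q0; accept=q10,q11; q0-0>q1; q0-1>q2; q1-0>q3; q1-1>q4; q2-0>q5; q2-1>q6; q3-0>q3; q3-1>q7; q4-0>q5; q4-1>q6; q5-0>q3; q5-1>q4; q6-0>q5; q6-1>q6; q7-0>q5; q7-1>q8; q8-0>q9; q8-1>q8; q9-0>q10; q9-1>q11; q10-0>q10; q10-1>q11; q11-0>q9; q11-1>q8

Handle the two conditions separately and then intersect. The first has 7 states tracking the last 2 symbols read; the second has 5 states tracking whether and how much of `0011` has been seen. A product state is a pair (one from each), accepting exactly when both do.
12 states suffice.
          0    1  
>  q0     q1   q2 
   q1     q3   q4 
   q2     q5   q6 
   q3     q3   q7 
   q4     q5   q6 
   q5     q3   q4 
   q6     q5   q6 
   q7     q5   q8 
   q8     q9   q8 
   q9    q10  q11 
 * q10   q10  q11 
 * q11    q9   q8 
(> = start, * = accepting)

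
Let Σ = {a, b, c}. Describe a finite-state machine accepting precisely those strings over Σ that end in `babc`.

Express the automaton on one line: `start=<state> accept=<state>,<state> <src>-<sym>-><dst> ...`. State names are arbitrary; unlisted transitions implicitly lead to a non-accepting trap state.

start=s0 accept=s4 s0-a->s0 s0-b->s1 s0-c->s0 s1-a->s2 s1-b->s1 s1-c->s0 s2-a->s0 s2-b->s3 s2-c->s0 s3-a->s2 s3-b->s1 s3-c->s4 s4-a->s0 s4-b->s1 s4-c->s0

Remember how much of `babc` the current input suffix matches. State s0 means no match yet; s1 means the last symbol is `b`; s2 means the last 2 symbols are `ba`; s3 means the last 3 symbols are `bab`; s4 means the last 4 symbols are `babc`. Only s4 accepts. On a mismatch, fall back to the longest proper suffix that is still a prefix of `babc`.
A 5-state machine:
        a   b   c  
>  s0   s0  s1  s0 
   s1   s2  s1  s0 
   s2   s0  s3  s0 
   s3   s2  s1  s4 
 * s4   s0  s1  s0 
(> = start, * = accepting)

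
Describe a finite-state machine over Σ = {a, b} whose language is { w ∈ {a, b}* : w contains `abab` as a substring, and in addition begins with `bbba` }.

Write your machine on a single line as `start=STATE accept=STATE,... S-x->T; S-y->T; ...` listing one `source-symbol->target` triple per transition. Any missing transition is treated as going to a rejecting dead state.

Handle the two conditions separately and then intersect. One (5 states) tracks whether and how much of `abab` has been seen; the other (6 states) tracks whether the input so far still matches the prefix `bbba`. Each combined state is a pair, one component from each; accept when both components accept.
A 14-state machine:
          a    b  
>  S0     S1   S2 
   S1     S1   S3 
   S2     S1   S4 
   S3     S5   S6 
   S4     S1   S7 
   S5     S1   S8 
   S6     S1   S6 
   S7     S9   S6 
   S8     S8   S8 
   S9     S9  S10 
   S10   S11  S12 
   S11    S9  S13 
   S12    S9  S12 
 * S13   S13  S13 
(> = start, * = accepting)

start=S0; accept=S13; S0-a->S1; S0-b->S2; S1-a->S1; S1-b->S3; S2-a->S1; S2-b->S4; S3-a->S5; S3-b->S6; S4-a->S1; S4-b->S7; S5-a->S1; S5-b->S8; S6-a->S1; S6-b->S6; S7-a->S9; S7-b->S6; S8-a->S8; S8-b->S8; S9-a->S9; S9-b->S10; S10-a->S11; S10-b->S12; S11-a->S9; S11-b->S13; S12-a->S9; S12-b->S12; S13-a->S13; S13-b->S13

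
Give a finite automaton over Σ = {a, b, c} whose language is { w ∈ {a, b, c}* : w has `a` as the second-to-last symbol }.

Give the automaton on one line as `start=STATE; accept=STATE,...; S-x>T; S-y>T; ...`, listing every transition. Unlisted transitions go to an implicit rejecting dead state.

start=q0; accept=q4,q5,q6; q0-a>q1; q0-b>q2; q0-c>q3; q1-a>q4; q1-b>q5; q1-c>q6; q2-a>q7; q2-b>q8; q2-c>q9; q3-a>q10; q3-b>q11; q3-c>q12; q4-a>q4; q4-b>q5; q4-c>q6; q5-a>q7; q5-b>q8; q5-c>q9; q6-a>q10; q6-b>q11; q6-c>q12; q7-a>q4; q7-b>q5; q7-c>q6; q8-a>q7; q8-b>q8; q8-c>q9; q9-a>q10; q9-b>q11; q9-c>q12; q10-a>q4; q10-b>q5; q10-c>q6; q11-a>q7; q11-b>q8; q11-c>q9; q12-a>q10; q12-b>q11; q12-c>q12

Because acceptance depends on a position counted from the end, the machine has to buffer the most recent 2 symbols. Make each state the string of the last up-to-2 symbols read; on input `x` shift the window left and append `x`. Accept when the buffered window has length 2 and begins with `a`.
          a    b    c  
>  q0     q1   q2   q3 
   q1     q4   q5   q6 
   q2     q7   q8   q9 
   q3    q10  q11  q12 
 * q4     q4   q5   q6 
 * q5     q7   q8   q9 
 * q6    q10  q11  q12 
   q7     q4   q5   q6 
   q8     q7   q8   q9 
   q9    q10  q11  q12 
   q10    q4   q5   q6 
   q11    q7   q8   q9 
   q12   q10  q11  q12 
(> = start, * = accepting)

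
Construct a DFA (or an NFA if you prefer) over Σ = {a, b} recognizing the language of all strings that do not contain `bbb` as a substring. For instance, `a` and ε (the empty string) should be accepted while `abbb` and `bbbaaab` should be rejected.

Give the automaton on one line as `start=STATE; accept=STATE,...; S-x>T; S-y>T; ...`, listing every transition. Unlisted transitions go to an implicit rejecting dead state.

start=s0; accept=s0,s1,s2; s0-a>s0; s0-b>s1; s1-a>s0; s1-b>s2; s2-a>s0; s2-b>s3; s3-a>s3; s3-b>s3

Track partial matches of the forbidden pattern `bbb`. State s3 is a dead state reached once `bbb` has occurred; every other state accepts. s0 means no part of `bbb` is currently matched.
With 4 states:
        a   b  
>* s0   s0  s1 
 * s1   s0  s2 
 * s2   s0  s3 
   s3   s3  s3 
(> = start, * = accepting)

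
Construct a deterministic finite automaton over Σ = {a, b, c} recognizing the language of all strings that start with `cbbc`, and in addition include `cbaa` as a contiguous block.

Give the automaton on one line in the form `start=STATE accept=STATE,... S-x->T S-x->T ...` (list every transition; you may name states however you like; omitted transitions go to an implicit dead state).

start=q0 accept=q9 q0-a->q1 q0-b->q1 q0-c->q2 q1-a->q1 q1-b->q1 q1-c->q1 q2-a->q1 q2-b->q3 q2-c->q1 q3-a->q1 q3-b->q4 q3-c->q1 q4-a->q1 q4-b->q1 q4-c->q5 q5-a->q6 q5-b->q7 q5-c->q5 q6-a->q6 q6-b->q6 q6-c->q5 q7-a->q8 q7-b->q6 q7-c->q5 q8-a->q9 q8-b->q6 q8-c->q5 q9-a->q9 q9-b->q9 q9-c->q9

Build one automaton per condition and run them in lockstep. One (6 states) tracks whether the input so far still matches the prefix `cbbc`; the other (5 states) tracks whether and how much of `cbaa` has been seen. Each combined state is a pair, one component from each; accept when both components accept. After merging equivalent states the machine shrinks.
A 10-state machine:
        a   b   c  
>  q0   q1  q1  q2 
   q1   q1  q1  q1 
   q2   q1  q3  q1 
   q3   q1  q4  q1 
   q4   q1  q1  q5 
   q5   q6  q7  q5 
   q6   q6  q6  q5 
   q7   q8  q6  q5 
   q8   q9  q6  q5 
 * q9   q9  q9  q9 
(> = start, * = accepting)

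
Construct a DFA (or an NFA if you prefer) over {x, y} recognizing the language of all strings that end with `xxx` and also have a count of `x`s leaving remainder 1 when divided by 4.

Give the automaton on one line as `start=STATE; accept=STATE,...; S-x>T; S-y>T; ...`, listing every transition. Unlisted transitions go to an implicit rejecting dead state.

start=s0; accept=s11; s0-x>s1; s0-y>s0; s1-x>s2; s1-y>s3; s2-x>s4; s2-y>s5; s3-x>s6; s3-y>s3; s4-x>s7; s4-y>s8; s5-x>s9; s5-y>s5; s6-x>s10; s6-y>s5; s7-x>s11; s7-y>s0; s8-x>s12; s8-y>s8; s9-x>s13; s9-y>s8; s10-x>s7; s10-y>s8; s11-x>s14; s11-y>s3; s12-x>s15; s12-y>s0; s13-x>s11; s13-y>s0; s14-x>s4; s14-y>s5; s15-x>s14; s15-y>s3

Handle the two conditions separately and then intersect. The first has 4 states tracking how much of the suffix `xxx` has currently been matched; the second has 4 states tracking the count of `x`s modulo 4. A product state is a pair (one from each), accepting exactly when both do.
A 16-state machine:
          x    y  
>  s0     s1   s0 
   s1     s2   s3 
   s2     s4   s5 
   s3     s6   s3 
   s4     s7   s8 
   s5     s9   s5 
   s6    s10   s5 
   s7    s11   s0 
   s8    s12   s8 
   s9    s13   s8 
   s10    s7   s8 
 * s11   s14   s3 
   s12   s15   s0 
   s13   s11   s0 
   s14    s4   s5 
   s15   s14   s3 
(> = start, * = accepting)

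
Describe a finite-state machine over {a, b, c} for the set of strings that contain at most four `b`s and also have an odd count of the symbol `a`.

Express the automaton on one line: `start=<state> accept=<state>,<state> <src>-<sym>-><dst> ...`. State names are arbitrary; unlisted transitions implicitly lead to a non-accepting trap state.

Build one automaton per condition and run them in lockstep. One (6 states) tracks the count of `b`s, saturating at 5; the other (2 states) tracks the count of `a`s modulo 2. Each combined state is a pair, one component from each; accept when both components accept. Minimizing collapses redundant product states.
11 states suffice.
          a    b    c  
>  s0     s1   s2   s0 
 * s1     s0   s3   s1 
   s2     s3   s4   s2 
 * s3     s2   s5   s3 
   s4     s5   s6   s4 
 * s5     s4   s7   s5 
   s6     s7   s8   s6 
 * s7     s6   s9   s7 
   s8     s9  s10   s8 
 * s9     s8  s10   s9 
   s10   s10  s10  s10 
(> = start, * = accepting)

start=s0 accept=s1,s3,s5,s7,s9 s0-a->s1 s0-b->s2 s0-c->s0 s1-a->s0 s1-b->s3 s1-c->s1 s2-a->s3 s2-b->s4 s2-c->s2 s3-a->s2 s3-b->s5 s3-c->s3 s4-a->s5 s4-b->s6 s4-c->s4 s5-a->s4 s5-b->s7 s5-c->s5 s6-a->s7 s6-b->s8 s6-c->s6 s7-a->s6 s7-b->s9 s7-c->s7 s8-a->s9 s8-b->s10 s8-c->s8 s9-a->s8 s9-b->s10 s9-c->s9 s10-a->s10 s10-b->s10 s10-c->s10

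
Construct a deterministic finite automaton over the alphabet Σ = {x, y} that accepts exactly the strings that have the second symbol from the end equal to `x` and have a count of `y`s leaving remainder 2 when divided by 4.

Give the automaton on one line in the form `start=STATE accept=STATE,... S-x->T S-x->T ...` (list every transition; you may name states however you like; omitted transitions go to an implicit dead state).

Handle the two conditions separately and then intersect. The first has 7 states tracking the last 2 symbols read; the second has 4 states tracking the count of `y`s modulo 4. A product state is a pair (one from each), accepting exactly when both do. After merging equivalent states the machine shrinks.
An 8-state machine:
        x   y  
>  q0   q0  q1 
   q1   q2  q3 
   q2   q2  q4 
   q3   q5  q6 
 * q4   q5  q6 
   q5   q7  q6 
   q6   q6  q0 
 * q7   q7  q6 
(> = start, * = accepting)

start=q0 accept=q4,q7 q0-x->q0 q0-y->q1 q1-x->q2 q1-y->q3 q2-x->q2 q2-y->q4 q3-x->q5 q3-y->q6 q4-x->q5 q4-y->q6 q5-x->q7 q5-y->q6 q6-x->q6 q6-y->q0 q7-x->q7 q7-y->q6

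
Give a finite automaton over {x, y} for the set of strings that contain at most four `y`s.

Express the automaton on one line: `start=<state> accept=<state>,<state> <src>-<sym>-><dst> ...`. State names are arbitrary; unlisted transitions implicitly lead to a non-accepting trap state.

start=A accept=A,B,C,D,E A-x->A A-y->B B-x->B B-y->C C-x->C C-y->D D-x->D D-y->E E-x->E E-y->F F-x->F F-y->F

Count `y`s, saturating at 5: states A through E mean 0 through 4 `y`s seen; F means more than 4. Each `y` increments (capped at F); other symbols loop. Accept from {A, B, C, D, E}.
       x  y 
>* A   A  B 
 * B   B  C 
 * C   C  D 
 * D   D  E 
 * E   E  F 
   F   F  F 
(> = start, * = accepting)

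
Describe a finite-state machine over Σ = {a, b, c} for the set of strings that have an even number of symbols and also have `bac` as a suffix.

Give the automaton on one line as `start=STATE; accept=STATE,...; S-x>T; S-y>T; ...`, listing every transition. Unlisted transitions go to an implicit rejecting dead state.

Handle the two conditions separately and then intersect. One (2 states) tracks the input length modulo 2; the other (4 states) tracks how much of the suffix `bac` has currently been matched. Each combined state is a pair, one component from each; accept when both components accept.
8 states suffice.
        a   b   c  
>  q0   q1  q2  q1 
   q1   q0  q3  q0 
   q2   q4  q3  q0 
   q3   q5  q2  q1 
   q4   q1  q2  q6 
   q5   q0  q3  q7 
   q6   q0  q3  q0 
 * q7   q1  q2  q1 
(> = start, * = accepting)

start=q0; accept=q7; q0-a>q1; q0-b>q2; q0-c>q1; q1-a>q0; q1-b>q3; q1-c>q0; q2-a>q4; q2-b>q3; q2-c>q0; q3-a>q5; q3-b>q2; q3-c>q1; q4-a>q1; q4-b>q2; q4-c>q6; q5-a>q0; q5-b>q3; q5-c>q7; q6-a>q0; q6-b>q3; q6-c>q0; q7-a>q1; q7-b>q2; q7-c>q1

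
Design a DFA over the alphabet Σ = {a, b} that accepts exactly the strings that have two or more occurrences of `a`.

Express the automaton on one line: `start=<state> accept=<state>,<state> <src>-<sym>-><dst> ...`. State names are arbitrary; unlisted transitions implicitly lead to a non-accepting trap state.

start=q0 accept=q2,q3 q0-a->q1 q0-b->q0 q1-a->q2 q1-b->q1 q2-a->q3 q2-b->q2 q3-a->q3 q3-b->q3

Count `a`s, saturating at 3: states q0 through q2 mean 0 through 2 `a`s seen; q3 means more than 2. Each `a` increments (capped at q3); other symbols loop. Accept from {q2, q3}.
        a   b  
>  q0   q1  q0 
   q1   q2  q1 
 * q2   q3  q2 
 * q3   q3  q3 
(> = start, * = accepting)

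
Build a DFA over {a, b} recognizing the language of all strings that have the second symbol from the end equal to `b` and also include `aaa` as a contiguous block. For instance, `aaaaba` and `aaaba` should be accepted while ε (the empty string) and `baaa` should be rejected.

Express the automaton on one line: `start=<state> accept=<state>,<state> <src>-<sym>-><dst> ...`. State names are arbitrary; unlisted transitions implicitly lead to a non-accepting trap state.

start=S0 accept=S9,S10 S0-a->S1 S0-b->S2 S1-a->S3 S1-b->S4 S2-a->S5 S2-b->S6 S3-a->S7 S3-b->S4 S4-a->S5 S4-b->S6 S5-a->S3 S5-b->S4 S6-a->S5 S6-b->S6 S7-a->S7 S7-b->S8 S8-a->S9 S8-b->S10 S9-a->S7 S9-b->S8 S10-a->S9 S10-b->S10

Run two small machines in parallel and take their product. One (7 states) tracks the last 2 symbols read; the other (4 states) tracks whether and how much of `aaa` has been seen. Each combined state is a pair, one component from each; accept when both components accept.
          a    b  
>  S0     S1   S2 
   S1     S3   S4 
   S2     S5   S6 
   S3     S7   S4 
   S4     S5   S6 
   S5     S3   S4 
   S6     S5   S6 
   S7     S7   S8 
   S8     S9  S10 
 * S9     S7   S8 
 * S10    S9  S10 
(> = start, * = accepting)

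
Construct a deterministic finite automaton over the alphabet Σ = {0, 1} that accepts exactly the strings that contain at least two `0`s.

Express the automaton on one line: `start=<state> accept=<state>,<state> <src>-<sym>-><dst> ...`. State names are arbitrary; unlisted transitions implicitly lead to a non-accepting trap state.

Count `0`s, saturating at 3: states A through C mean 0 through 2 `0`s seen; D means more than 2. Each `0` increments (capped at D); other symbols loop. Accept from {C, D}.
       0  1 
>  A   B  A 
   B   C  B 
 * C   D  C 
 * D   D  D 
(> = start, * = accepting)

start=A accept=C,D A-0->B A-1->A B-0->C B-1->B C-0->D C-1->C D-0->D D-1->D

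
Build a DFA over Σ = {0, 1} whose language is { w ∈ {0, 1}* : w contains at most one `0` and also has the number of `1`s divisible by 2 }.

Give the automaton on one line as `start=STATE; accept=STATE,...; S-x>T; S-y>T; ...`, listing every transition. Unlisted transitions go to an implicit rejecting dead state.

Handle the two conditions separately and then intersect. The first has 3 states tracking the count of `0`s, saturating at 2; the second has 2 states tracking the count of `1`s modulo 2. A product state is a pair (one from each), accepting exactly when both do.
        0   1  
>* q0   q1  q2 
 * q1   q3  q4 
   q2   q4  q0 
   q3   q3  q5 
   q4   q5  q1 
   q5   q5  q3 
(> = start, * = accepting)

start=q0; accept=q0,q1; q0-0>q1; q0-1>q2; q1-0>q3; q1-1>q4; q2-0>q4; q2-1>q0; q3-0>q3; q3-1>q5; q4-0>q5; q4-1>q1; q5-0>q5; q5-1>q3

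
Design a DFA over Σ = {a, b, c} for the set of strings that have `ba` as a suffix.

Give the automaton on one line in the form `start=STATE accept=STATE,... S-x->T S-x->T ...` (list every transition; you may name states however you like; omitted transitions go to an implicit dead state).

Let each state record the length of the longest suffix of the input read so far that is also a prefix of `ba`. s1 means the last symbol is `b`; s2 means the last 2 symbols are `ba`. Accept only at s2, where the string currently ends in `ba`.
A 3-state machine:
        a   b   c  
>  s0   s0  s1  s0 
   s1   s2  s1  s0 
 * s2   s0  s1  s0 
(> = start, * = accepting)

start=s0 accept=s2 s0-a->s0 s0-b->s1 s0-c->s0 s1-a->s2 s1-b->s1 s1-c->s0 s2-a->s0 s2-b->s1 s2-c->s0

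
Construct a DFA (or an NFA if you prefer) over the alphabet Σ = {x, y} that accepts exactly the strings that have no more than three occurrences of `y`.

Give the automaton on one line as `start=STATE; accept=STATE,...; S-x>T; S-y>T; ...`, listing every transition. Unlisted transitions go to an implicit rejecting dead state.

Only the number of `y`s matters, and only up to 4. Make a chain S0 → S1 → S2 → S3 → S4 advanced by each `y` (with S4 absorbing); every other symbol self-loops. The accepting set is {S0, S1, S2, S3}.
A 5-state machine:
        x   y  
>* S0   S0  S1 
 * S1   S1  S2 
 * S2   S2  S3 
 * S3   S3  S4 
   S4   S4  S4 
(> = start, * = accepting)

start=S0; accept=S0,S1,S2,S3; S0-x>S0; S0-y>S1; S1-x>S1; S1-y>S2; S2-x>S2; S2-y>S3; S3-x>S3; S3-y>S4; S4-x>S4; S4-y>S4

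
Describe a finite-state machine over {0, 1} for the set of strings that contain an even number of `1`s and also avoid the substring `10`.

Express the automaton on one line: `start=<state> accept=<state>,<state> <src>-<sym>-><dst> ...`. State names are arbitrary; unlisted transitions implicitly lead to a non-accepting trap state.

start=q0 accept=q0,q3 q0-0->q0 q0-1->q1 q1-0->q2 q1-1->q3 q2-0->q2 q2-1->q4 q3-0->q4 q3-1->q1 q4-0->q4 q4-1->q2

Handle the two conditions separately and then intersect. The first has 2 states tracking the count of `1`s modulo 2; the second has 3 states tracking partial matches of the forbidden pattern `10`. A product state is a pair (one from each), accepting exactly when both do.
5 states suffice.
        0   1  
>* q0   q0  q1 
   q1   q2  q3 
   q2   q2  q4 
 * q3   q4  q1 
   q4   q4  q2 
(> = start, * = accepting)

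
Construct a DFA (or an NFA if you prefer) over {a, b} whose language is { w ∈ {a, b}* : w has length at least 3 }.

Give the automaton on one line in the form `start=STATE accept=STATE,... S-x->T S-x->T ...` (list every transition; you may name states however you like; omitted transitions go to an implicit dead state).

start=S0 accept=S3,S4 S0-a->S1 S0-b->S1 S1-a->S2 S1-b->S2 S2-a->S3 S2-b->S3 S3-a->S4 S3-b->S4 S4-a->S4 S4-b->S4

Count input length up to 4: every symbol moves from S0 toward S4, which means 'more than 3' and absorbs. Accept from {S3, S4}.
        a   b  
>  S0   S1  S1 
   S1   S2  S2 
   S2   S3  S3 
 * S3   S4  S4 
 * S4   S4  S4 
(> = start, * = accepting)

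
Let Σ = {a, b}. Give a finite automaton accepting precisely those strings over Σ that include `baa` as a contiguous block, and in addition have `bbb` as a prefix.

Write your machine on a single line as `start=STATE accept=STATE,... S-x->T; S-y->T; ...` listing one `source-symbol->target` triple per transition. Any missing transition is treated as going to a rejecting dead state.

Run two small machines in parallel and take their product. The first has 4 states tracking whether and how much of `baa` has been seen; the second has 5 states tracking whether the input so far still matches the prefix `bbb`. A product state is a pair (one from each), accepting exactly when both do.
A 10-state machine:
        a   b  
>  S0   S1  S2 
   S1   S1  S3 
   S2   S4  S5 
   S3   S4  S3 
   S4   S6  S3 
   S5   S4  S7 
   S6   S6  S6 
   S7   S8  S7 
   S8   S9  S7 
 * S9   S9  S9 
(> = start, * = accepting)

start=S0; accept=S9; S0-a->S1; S0-b->S2; S1-a->S1; S1-b->S3; S2-a->S4; S2-b->S5; S3-a->S4; S3-b->S3; S4-a->S6; S4-b->S3; S5-a->S4; S5-b->S7; S6-a->S6; S6-b->S6; S7-a->S8; S7-b->S7; S8-a->S9; S8-b->S7; S9-a->S9; S9-b->S9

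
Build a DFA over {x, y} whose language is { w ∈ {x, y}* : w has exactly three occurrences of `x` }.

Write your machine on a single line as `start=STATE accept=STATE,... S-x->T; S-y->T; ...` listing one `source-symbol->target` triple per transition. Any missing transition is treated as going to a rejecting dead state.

start=S0; accept=S3; S0-x->S1; S0-y->S0; S1-x->S2; S1-y->S1; S2-x->S3; S2-y->S2; S3-x->S4; S3-y->S3; S4-x->S4; S4-y->S4

Only the number of `x`s matters, and only up to 4. Make a chain S0 → S1 → S2 → S3 → S4 advanced by each `x` (with S4 absorbing); every other symbol self-loops. The accepting set is {S3}.
A 5-state machine:
        x   y  
>  S0   S1  S0 
   S1   S2  S1 
   S2   S3  S2 
 * S3   S4  S3 
   S4   S4  S4 
(> = start, * = accepting)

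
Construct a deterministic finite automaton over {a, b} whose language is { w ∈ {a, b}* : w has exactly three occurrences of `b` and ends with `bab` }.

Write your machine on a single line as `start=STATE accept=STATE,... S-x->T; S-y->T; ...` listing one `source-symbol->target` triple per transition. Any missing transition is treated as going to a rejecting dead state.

start=q0; accept=q5; q0-a->q0; q0-b->q1; q1-a->q1; q1-b->q2; q2-a->q3; q2-b->q4; q3-a->q4; q3-b->q5; q4-a->q4; q4-b->q4; q5-a->q4; q5-b->q4

Run two small machines in parallel and take their product. The first has 5 states tracking the count of `b`s, saturating at 4; the second has 4 states tracking how much of the suffix `bab` has currently been matched. A product state is a pair (one from each), accepting exactly when both do. After merging equivalent states the machine shrinks.
With 6 states:
        a   b  
>  q0   q0  q1 
   q1   q1  q2 
   q2   q3  q4 
   q3   q4  q5 
   q4   q4  q4 
 * q5   q4  q4 
(> = start, * = accepting)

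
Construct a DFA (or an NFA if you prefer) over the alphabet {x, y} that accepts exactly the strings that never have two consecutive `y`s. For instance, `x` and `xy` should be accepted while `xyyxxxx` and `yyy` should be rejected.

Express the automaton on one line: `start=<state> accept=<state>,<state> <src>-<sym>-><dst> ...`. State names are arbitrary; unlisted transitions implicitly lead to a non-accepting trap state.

Track partial matches of the forbidden pattern `yy`. State C is a dead state reached once `yy` has occurred; every other state accepts. A means no part of `yy` is currently matched.
3 states suffice.
       x  y 
>* A   A  B 
 * B   A  C 
   C   C  C 
(> = start, * = accepting)

start=A accept=A,B A-x->A A-y->B B-x->A B-y->C C-x->C C-y->C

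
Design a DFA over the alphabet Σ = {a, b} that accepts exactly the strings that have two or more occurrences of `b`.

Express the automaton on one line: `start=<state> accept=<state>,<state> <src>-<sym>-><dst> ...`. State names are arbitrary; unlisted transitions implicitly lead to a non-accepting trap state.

start=q0 accept=q2,q3 q0-a->q0 q0-b->q1 q1-a->q1 q1-b->q2 q2-a->q2 q2-b->q3 q3-a->q3 q3-b->q3

Count `b`s, saturating at 3: states q0 through q2 mean 0 through 2 `b`s seen; q3 means more than 2. Each `b` increments (capped at q3); other symbols loop. Accept from {q2, q3}.
A 4-state machine:
        a   b  
>  q0   q0  q1 
   q1   q1  q2 
 * q2   q2  q3 
 * q3   q3  q3 
(> = start, * = accepting)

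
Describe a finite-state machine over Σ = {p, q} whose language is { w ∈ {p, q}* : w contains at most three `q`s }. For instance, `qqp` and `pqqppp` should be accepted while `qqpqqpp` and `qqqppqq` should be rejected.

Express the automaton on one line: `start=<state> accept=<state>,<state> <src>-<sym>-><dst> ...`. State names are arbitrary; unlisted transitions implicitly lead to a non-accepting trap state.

start=A accept=A,B,C,D A-p->A A-q->B B-p->B B-q->C C-p->C C-q->D D-p->D D-q->E E-p->E E-q->E

Only the number of `q`s matters, and only up to 4. Make a chain A → B → C → D → E advanced by each `q` (with E absorbing); every other symbol self-loops. The accepting set is {A, B, C, D}.
       p  q 
>* A   A  B 
 * B   B  C 
 * C   C  D 
 * D   D  E 
   E   E  E 
(> = start, * = accepting)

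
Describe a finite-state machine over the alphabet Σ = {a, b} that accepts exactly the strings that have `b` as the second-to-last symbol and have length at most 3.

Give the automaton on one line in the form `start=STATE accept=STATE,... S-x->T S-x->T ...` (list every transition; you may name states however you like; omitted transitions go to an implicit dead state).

start=q0 accept=q5,q6 q0-a->q1 q0-b->q2 q1-a->q3 q1-b->q4 q2-a->q5 q2-b->q6 q3-a->q3 q3-b->q3 q4-a->q5 q4-b->q5 q5-a->q3 q5-b->q3 q6-a->q5 q6-b->q5

Handle the two conditions separately and then intersect. One (7 states) tracks the last 2 symbols read; the other (5 states) tracks the input length, saturating at 4. Each combined state is a pair, one component from each; accept when both components accept. Minimizing collapses redundant product states.
7 states suffice.
        a   b  
>  q0   q1  q2 
   q1   q3  q4 
   q2   q5  q6 
   q3   q3  q3 
   q4   q5  q5 
 * q5   q3  q3 
 * q6   q5  q5 
(> = start, * = accepting)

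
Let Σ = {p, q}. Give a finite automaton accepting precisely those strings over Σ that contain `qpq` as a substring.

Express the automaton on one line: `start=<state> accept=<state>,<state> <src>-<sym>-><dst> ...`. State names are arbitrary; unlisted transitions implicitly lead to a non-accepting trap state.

start=A accept=D A-p->A A-q->B B-p->C B-q->B C-p->A C-q->D D-p->D D-q->D

States A..C record the length of the longest prefix of `qpq` that matches the current input suffix. Reaching D means `qpq` has been seen, and we stay there forever. Accept from D.
4 states suffice.
       p  q 
>  A   A  B 
   B   C  B 
   C   A  D 
 * D   D  D 
(> = start, * = accepting)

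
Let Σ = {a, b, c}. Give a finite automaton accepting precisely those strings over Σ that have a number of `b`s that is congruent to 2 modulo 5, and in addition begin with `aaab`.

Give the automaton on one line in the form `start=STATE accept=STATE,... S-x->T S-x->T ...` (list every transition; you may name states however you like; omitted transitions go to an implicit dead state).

start=S0 accept=S6 S0-a->S1 S0-b->S2 S0-c->S2 S1-a->S3 S1-b->S2 S1-c->S2 S2-a->S2 S2-b->S2 S2-c->S2 S3-a->S4 S3-b->S2 S3-c->S2 S4-a->S2 S4-b->S5 S4-c->S2 S5-a->S5 S5-b->S6 S5-c->S5 S6-a->S6 S6-b->S7 S6-c->S6 S7-a->S7 S7-b->S8 S7-c->S7 S8-a->S8 S8-b->S9 S8-c->S8 S9-a->S9 S9-b->S5 S9-c->S9

Run two small machines in parallel and take their product. One (5 states) tracks the count of `b`s modulo 5; the other (6 states) tracks whether the input so far still matches the prefix `aaab`. Each combined state is a pair, one component from each; accept when both components accept. Equivalent product states are then merged.
        a   b   c  
>  S0   S1  S2  S2 
   S1   S3  S2  S2 
   S2   S2  S2  S2 
   S3   S4  S2  S2 
   S4   S2  S5  S2 
   S5   S5  S6  S5 
 * S6   S6  S7  S6 
   S7   S7  S8  S7 
   S8   S8  S9  S8 
   S9   S9  S5  S9 
(> = start, * = accepting)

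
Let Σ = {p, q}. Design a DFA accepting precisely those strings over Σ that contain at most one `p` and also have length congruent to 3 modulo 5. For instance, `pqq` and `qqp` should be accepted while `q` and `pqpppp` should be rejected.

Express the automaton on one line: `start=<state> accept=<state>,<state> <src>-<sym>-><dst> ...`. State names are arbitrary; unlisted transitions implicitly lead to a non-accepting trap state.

Handle the two conditions separately and then intersect. One (3 states) tracks the count of `p`s, saturating at 2; the other (5 states) tracks the input length modulo 5. Each combined state is a pair, one component from each; accept when both components accept.
       p  q 
>  A   B  C 
   B   D  E 
   C   E  F 
   D   G  G 
   E   G  H 
   F   H  I 
   G   J  J 
 * H   J  K 
 * I   K  L 
   J   M  M 
   K   M  N 
   L   N  A 
   M   O  O 
   N   O  B 
   O   D  D 
(> = start, * = accepting)

start=A accept=H,I A-p->B A-q->C B-p->D B-q->E C-p->E C-q->F D-p->G D-q->G E-p->G E-q->H F-p->H F-q->I G-p->J G-q->J H-p->J H-q->K I-p->K I-q->L J-p->M J-q->M K-p->M K-q->N L-p->N L-q->A M-p->O M-q->O N-p->O N-q->B O-p->D O-q->D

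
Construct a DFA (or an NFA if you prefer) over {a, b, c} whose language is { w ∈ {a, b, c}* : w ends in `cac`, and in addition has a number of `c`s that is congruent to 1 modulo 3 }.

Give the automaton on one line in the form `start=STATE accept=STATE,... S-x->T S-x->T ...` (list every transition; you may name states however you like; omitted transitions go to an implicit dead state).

start=q0 accept=q5 q0-a->q0 q0-b->q0 q0-c->q1 q1-a->q1 q1-b->q1 q1-c->q2 q2-a->q2 q2-b->q2 q2-c->q3 q3-a->q4 q3-b->q0 q3-c->q1 q4-a->q0 q4-b->q0 q4-c->q5 q5-a->q1 q5-b->q1 q5-c->q2

Run two small machines in parallel and take their product. The first has 4 states tracking how much of the suffix `cac` has currently been matched; the second has 3 states tracking the count of `c`s modulo 3. A product state is a pair (one from each), accepting exactly when both do. Equivalent product states are then merged.
6 states suffice.
        a   b   c  
>  q0   q0  q0  q1 
   q1   q1  q1  q2 
   q2   q2  q2  q3 
   q3   q4  q0  q1 
   q4   q0  q0  q5 
 * q5   q1  q1  q2 
(> = start, * = accepting)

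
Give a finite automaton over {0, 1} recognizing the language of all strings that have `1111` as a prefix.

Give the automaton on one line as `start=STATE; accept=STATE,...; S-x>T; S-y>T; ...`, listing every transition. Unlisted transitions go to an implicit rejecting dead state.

Check the first 4 symbols one by one: q0 through q3 record how many have matched `1111` so far; any wrong symbol goes to the dead state q5. After all 4 match we enter the accepting sink q4.
A 6-state machine:
        0   1  
>  q0   q5  q1 
   q1   q5  q2 
   q2   q5  q3 
   q3   q5  q4 
 * q4   q4  q4 
   q5   q5  q5 
(> = start, * = accepting)

start=q0; accept=q4; q0-0>q5; q0-1>q1; q1-0>q5; q1-1>q2; q2-0>q5; q2-1>q3; q3-0>q5; q3-1>q4; q4-0>q4; q4-1>q4; q5-0>q5; q5-1>q5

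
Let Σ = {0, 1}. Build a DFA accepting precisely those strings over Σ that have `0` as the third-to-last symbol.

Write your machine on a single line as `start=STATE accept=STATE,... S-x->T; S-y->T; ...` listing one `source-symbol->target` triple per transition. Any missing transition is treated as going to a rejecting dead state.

start=A; accept=H,I,J,K; A-0->B; A-1->C; B-0->D; B-1->E; C-0->F; C-1->G; D-0->H; D-1->I; E-0->J; E-1->K; F-0->L; F-1->M; G-0->N; G-1->O; H-0->H; H-1->I; I-0->J; I-1->K; J-0->L; J-1->M; K-0->N; K-1->O; L-0->H; L-1->I; M-0->J; M-1->K; N-0->L; N-1->M; O-0->N; O-1->O

A DFA must remember the last 3 symbols (since which symbol is third-to-last isn't known until the input ends). Use one state per possible window of the last ≤3 symbols; accept from those whose window starts with `0`.
With 15 states:
       0  1 
>  A   B  C 
   B   D  E 
   C   F  G 
   D   H  I 
   E   J  K 
   F   L  M 
   G   N  O 
 * H   H  I 
 * I   J  K 
 * J   L  M 
 * K   N  O 
   L   H  I 
   M   J  K 
   N   L  M 
   O   N  O 
(> = start, * = accepting)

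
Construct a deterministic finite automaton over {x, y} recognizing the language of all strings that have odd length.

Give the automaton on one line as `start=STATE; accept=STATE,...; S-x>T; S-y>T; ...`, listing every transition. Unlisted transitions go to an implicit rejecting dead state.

start=q0; accept=q1; q0-x>q1; q0-y>q1; q1-x>q0; q1-y>q0

Only the length mod 2 matters, so use a 2-cycle: from any state, every input symbol moves to the next state, wrapping q1 back to q0. Mark q1 accepting.
        x   y  
>  q0   q1  q1 
 * q1   q0  q0 
(> = start, * = accepting)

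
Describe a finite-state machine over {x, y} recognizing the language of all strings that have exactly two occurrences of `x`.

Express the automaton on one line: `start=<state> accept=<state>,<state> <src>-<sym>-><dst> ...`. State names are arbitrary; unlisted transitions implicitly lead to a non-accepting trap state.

start=q0 accept=q2 q0-x->q1 q0-y->q0 q1-x->q2 q1-y->q1 q2-x->q3 q2-y->q2 q3-x->q3 q3-y->q3

Count `x`s, saturating at 3: states q0 through q2 mean 0 through 2 `x`s seen; q3 means more than 2. Each `x` increments (capped at q3); other symbols loop. Accept from {q2}.
4 states suffice.
        x   y  
>  q0   q1  q0 
   q1   q2  q1 
 * q2   q3  q2 
   q3   q3  q3 
(> = start, * = accepting)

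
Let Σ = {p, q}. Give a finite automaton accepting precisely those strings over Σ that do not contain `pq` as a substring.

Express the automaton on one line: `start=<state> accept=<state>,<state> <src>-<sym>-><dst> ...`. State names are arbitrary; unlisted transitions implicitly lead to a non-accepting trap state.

start=A accept=A,B A-p->B A-q->A B-p->B B-q->C C-p->C C-q->C

Track partial matches of the forbidden pattern `pq`. State C is a dead state reached once `pq` has occurred; every other state accepts. A means no part of `pq` is currently matched.
With 3 states:
       p  q 
>* A   B  A 
 * B   B  C 
   C   C  C 
(> = start, * = accepting)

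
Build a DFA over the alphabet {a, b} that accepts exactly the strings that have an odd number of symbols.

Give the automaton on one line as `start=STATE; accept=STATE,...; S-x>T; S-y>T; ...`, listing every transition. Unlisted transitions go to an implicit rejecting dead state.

start=s0; accept=s1; s0-a>s1; s0-b>s1; s1-a>s0; s1-b>s0

Only the length mod 2 matters, so use a 2-cycle: from any state, every input symbol moves to the next state, wrapping s1 back to s0. Mark s1 accepting.
        a   b  
>  s0   s1  s1 
 * s1   s0  s0 
(> = start, * = accepting)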